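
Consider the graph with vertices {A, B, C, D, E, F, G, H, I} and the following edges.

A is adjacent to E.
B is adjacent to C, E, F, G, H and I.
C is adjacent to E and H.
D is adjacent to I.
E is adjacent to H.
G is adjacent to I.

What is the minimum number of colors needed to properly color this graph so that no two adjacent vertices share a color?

4

B, C, E, H are mutually adjacent (a clique of size 4), so at least 4 colors are needed.
4 colors suffice: color 1 → {A, B, D}; color 2 → {E, F, I}; color 3 → {G, H}; color 4 → {C}. Every edge joins two different colors.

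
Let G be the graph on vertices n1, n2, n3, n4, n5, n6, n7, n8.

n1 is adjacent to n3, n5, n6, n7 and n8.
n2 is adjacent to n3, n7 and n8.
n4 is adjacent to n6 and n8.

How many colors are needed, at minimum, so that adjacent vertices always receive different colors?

2

n1 and n7 are adjacent, so at least 2 colors are needed.
2 colors suffice: color 1 → {n1, n2, n4}; color 2 → {n3, n5, n6, n7, n8}. No two adjacent vertices share a color.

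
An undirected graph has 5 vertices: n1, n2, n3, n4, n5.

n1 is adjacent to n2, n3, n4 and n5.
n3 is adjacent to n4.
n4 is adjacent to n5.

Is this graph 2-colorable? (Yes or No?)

No

n1, n3, n4 are pairwise adjacent, so at least 3 colors are needed.
So 2 colors are not enough.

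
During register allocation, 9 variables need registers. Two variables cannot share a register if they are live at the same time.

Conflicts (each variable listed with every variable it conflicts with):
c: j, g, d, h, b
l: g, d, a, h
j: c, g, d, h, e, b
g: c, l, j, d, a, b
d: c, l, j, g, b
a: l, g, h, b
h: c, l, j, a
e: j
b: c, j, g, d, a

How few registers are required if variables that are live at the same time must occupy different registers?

5

c, j, g, d, b are mutually in conflict, so at least 5 registers are needed.
5 registers suffice: register 1 → {j, a}; register 2 → {g, h, e}; register 3 → {d}; register 4 → {c, l}; register 5 → {b}. No two conflicting variables share a register.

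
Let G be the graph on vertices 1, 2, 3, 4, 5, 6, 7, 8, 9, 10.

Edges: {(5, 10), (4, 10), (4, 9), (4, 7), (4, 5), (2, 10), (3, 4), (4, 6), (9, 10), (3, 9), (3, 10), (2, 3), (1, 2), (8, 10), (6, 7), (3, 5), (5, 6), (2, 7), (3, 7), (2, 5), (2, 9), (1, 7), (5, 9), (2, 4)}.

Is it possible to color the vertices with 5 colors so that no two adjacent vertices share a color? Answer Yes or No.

No

2, 3, 4, 5, 9, 10 form a clique, so at least 6 colors are needed.
So 5 colors are not enough.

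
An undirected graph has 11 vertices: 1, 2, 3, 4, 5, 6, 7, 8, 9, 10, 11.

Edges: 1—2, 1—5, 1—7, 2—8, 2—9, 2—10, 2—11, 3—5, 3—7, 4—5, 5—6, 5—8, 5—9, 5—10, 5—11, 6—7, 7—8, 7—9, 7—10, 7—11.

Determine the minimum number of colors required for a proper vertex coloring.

3 and 5 are adjacent, so at least 2 colors are needed.
One proper 2-coloring: 1=blue, 2=red, 3=blue, 4=blue, 5=red, 6=blue, 7=red, 8=blue, 9=blue, 10=blue, 11=blue. No two adjacent vertices share a color.

2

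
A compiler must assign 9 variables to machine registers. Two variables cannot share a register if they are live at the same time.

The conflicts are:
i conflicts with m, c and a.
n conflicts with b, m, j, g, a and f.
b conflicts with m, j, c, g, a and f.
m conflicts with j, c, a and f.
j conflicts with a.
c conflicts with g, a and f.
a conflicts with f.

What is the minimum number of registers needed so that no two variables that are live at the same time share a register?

5

n, b, m, a, f are mutually in conflict, so at least 5 registers are needed.
5 registers suffice: register 1 → {m, g}; register 2 → {i, b}; register 3 → {a}; register 4 → {n, c}; register 5 → {j, f}. Every pair that conflicts lands in different registers.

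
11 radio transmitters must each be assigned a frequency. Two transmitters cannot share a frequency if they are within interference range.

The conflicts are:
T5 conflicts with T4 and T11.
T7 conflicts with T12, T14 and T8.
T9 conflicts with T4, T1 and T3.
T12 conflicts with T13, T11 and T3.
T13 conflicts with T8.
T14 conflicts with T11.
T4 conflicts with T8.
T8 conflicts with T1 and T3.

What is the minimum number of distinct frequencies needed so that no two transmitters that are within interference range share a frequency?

T4 and T8 conflict, so at least 2 frequencies are needed.
2 frequencies suffice: T5=1, T7=2, T9=1, T12=1, T13=2, T14=1, T4=2, T8=1, T1=2, T11=2, T3=2. Each listed conflict is separated.

2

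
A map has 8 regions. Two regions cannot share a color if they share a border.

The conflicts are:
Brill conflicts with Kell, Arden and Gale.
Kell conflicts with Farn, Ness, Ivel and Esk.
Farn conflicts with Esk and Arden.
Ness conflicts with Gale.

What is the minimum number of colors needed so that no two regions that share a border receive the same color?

3

Kell, Farn, Esk are mutually in conflict, so at least 3 colors are needed.
One proper 3-coloring: Brill=2, Kell=1, Farn=2, Ness=2, Ivel=2, Esk=3, Arden=1, Gale=1. Each listed conflict is separated.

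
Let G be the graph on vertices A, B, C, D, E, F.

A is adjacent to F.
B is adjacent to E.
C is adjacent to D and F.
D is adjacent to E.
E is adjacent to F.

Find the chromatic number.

2

C and F are adjacent, so at least 2 colors are needed.
2 colors suffice: color red → {B, D, F}; color blue → {A, C, E}. Each edge has distinct colors on its endpoints.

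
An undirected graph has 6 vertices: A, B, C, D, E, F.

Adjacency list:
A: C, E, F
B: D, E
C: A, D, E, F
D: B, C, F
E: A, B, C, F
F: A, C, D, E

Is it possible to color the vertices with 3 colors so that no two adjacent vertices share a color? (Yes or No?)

A, C, E, F are pairwise adjacent (a clique of size 4), so at least 4 colors are needed.
So 3 colors are not enough.

No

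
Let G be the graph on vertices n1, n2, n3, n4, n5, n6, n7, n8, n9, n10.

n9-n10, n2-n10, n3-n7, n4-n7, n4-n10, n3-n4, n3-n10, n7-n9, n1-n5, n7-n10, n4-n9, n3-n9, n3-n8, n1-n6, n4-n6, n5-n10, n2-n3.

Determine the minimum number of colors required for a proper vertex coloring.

n3, n4, n7, n9, n10 are mutually adjacent (a clique of size 5), so at least 5 colors are needed.
5 colors suffice: n1=G, n2=G, n3=B, n4=G, n5=B, n6=R, n7=Y, n8=R, n9=P, n10=R. Every edge joins two different colors.

5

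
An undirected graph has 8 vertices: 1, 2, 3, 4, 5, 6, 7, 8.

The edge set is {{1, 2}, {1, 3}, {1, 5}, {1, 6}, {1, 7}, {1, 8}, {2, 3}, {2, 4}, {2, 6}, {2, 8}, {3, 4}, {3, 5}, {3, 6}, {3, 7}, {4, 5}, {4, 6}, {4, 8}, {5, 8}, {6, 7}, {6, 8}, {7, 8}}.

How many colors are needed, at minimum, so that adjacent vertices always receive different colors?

2, 4, 6, 8 form a clique, so at least 4 colors are needed.
4 colors suffice: color a → {5, 6}; color b → {3, 8}; color c → {1, 4}; color d → {2, 7}. Each edge has distinct colors on its endpoints.

4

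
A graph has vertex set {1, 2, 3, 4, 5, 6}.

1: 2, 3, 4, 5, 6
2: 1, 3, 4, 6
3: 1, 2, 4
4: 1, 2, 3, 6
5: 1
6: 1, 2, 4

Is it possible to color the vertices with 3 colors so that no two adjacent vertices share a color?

No

1, 2, 3, 4 form a clique, so at least 4 colors are needed.
So 3 colors are not enough.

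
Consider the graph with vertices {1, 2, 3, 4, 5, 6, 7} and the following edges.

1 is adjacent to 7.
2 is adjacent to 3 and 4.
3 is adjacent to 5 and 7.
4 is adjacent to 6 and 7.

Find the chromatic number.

2

4 and 7 are adjacent, so at least 2 colors are needed.
2 colors suffice: color red → {1, 3, 4}; color blue → {2, 5, 6, 7}. Each edge has distinct colors on its endpoints.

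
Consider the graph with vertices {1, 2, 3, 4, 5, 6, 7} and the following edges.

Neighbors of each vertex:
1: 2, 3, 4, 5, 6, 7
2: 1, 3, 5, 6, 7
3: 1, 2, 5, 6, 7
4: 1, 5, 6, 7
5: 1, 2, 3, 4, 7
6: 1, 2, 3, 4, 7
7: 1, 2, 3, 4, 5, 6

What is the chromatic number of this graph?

1, 2, 3, 5, 7 form a clique, so at least 5 colors are needed.
5 colors suffice: color red → {7}; color blue → {1}; color green → {5, 6}; color yellow → {3, 4}; color purple → {2}. Every edge joins two different colors.

5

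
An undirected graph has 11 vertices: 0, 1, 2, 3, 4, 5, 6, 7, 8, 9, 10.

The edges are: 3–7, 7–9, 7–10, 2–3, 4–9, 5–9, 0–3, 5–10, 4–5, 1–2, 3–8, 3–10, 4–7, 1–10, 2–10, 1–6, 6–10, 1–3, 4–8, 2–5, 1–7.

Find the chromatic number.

4

1, 2, 3, 10 are pairwise adjacent (a clique of size 4), so at least 4 colors are needed.
One proper 4-coloring: 0=blue, 1=green, 2=yellow, 3=red, 4=red, 5=green, 6=red, 7=yellow, 8=blue, 9=blue, 10=blue. Every edge joins two different colors.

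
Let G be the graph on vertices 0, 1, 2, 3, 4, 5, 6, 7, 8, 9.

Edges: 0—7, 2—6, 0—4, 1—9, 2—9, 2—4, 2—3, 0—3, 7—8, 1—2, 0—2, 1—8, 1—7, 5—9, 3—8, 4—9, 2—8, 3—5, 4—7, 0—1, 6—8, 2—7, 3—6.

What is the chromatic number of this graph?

4

2, 3, 6, 8 are mutually adjacent (a clique of size 4), so at least 4 colors are needed.
4 colors suffice: color red → {2, 5}; color blue → {3, 7, 9}; color green → {0, 8}; color yellow → {1, 4, 6}. No two adjacent vertices share a color.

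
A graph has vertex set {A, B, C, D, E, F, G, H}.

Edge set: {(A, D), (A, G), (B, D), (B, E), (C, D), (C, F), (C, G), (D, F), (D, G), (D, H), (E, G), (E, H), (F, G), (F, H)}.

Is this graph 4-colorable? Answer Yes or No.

The chromatic number is 4. C, D, F, G are pairwise adjacent (a clique of size 4), so at least 4 colors are needed.
4 colors suffice: color 1 → {D, E}; color 2 → {B, G, H}; color 3 → {A, F}; color 4 → {C}.
That is already a proper 4-coloring.

Yes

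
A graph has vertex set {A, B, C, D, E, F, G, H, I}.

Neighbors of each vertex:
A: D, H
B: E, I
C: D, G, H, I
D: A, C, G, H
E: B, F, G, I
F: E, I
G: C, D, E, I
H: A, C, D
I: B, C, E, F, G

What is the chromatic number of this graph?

A, D, H form a triangle, so at least 3 colors are needed.
A valid assignment using 3 colors: A=blue, B=green, C=blue, D=red, E=blue, F=green, G=green, H=green, I=red. Every edge joins two different colors.

3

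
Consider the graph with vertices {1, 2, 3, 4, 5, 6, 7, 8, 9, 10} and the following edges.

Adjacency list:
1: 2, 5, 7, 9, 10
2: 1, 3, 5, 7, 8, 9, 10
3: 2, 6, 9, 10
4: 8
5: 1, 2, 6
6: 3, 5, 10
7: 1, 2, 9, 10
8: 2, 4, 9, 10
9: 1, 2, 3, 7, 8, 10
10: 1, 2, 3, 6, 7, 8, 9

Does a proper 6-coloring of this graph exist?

The chromatic number is 5. 1, 2, 7, 9, 10 form a clique, so at least 5 colors are needed.
5 colors suffice: color red → {4, 5, 10}; color blue → {2, 6}; color green → {9}; color yellow → {1, 3, 8}; color purple → {7}.
Since 6 ≥ 5, a proper 6-coloring certainly exists.

Yes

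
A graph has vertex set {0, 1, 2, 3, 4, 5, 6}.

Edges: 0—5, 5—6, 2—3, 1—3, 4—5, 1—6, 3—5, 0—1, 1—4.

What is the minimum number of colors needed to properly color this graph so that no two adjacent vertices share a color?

3 and 5 are adjacent, so at least 2 colors are needed.
2 colors suffice: 0=b, 1=a, 2=a, 3=b, 4=b, 5=a, 6=b. No two adjacent vertices share a color.

2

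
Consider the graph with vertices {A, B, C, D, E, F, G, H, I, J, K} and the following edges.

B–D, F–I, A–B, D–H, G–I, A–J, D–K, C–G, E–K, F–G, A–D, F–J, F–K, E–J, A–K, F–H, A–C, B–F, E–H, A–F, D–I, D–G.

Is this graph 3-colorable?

The chromatic number is 3. A, F, J are pairwise adjacent, so at least 3 colors are needed.
3 colors suffice: color 1 → {C, D, E, F}; color 2 → {A, G, H}; color 3 → {B, I, J, K}.
That is already a proper 3-coloring.

Yes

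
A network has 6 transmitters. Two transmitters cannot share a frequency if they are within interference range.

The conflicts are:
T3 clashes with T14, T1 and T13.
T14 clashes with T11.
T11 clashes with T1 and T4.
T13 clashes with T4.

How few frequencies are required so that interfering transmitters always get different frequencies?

3

The cycle T3-T13-T4-T11-T1-T3 has odd length 5, so it cannot be 2-colored; at least 3 frequencies are needed.
3 frequencies suffice: frequency 1 → {T3, T11}; frequency 2 → {T14, T1, T4}; frequency 3 → {T13}. Each listed conflict is separated.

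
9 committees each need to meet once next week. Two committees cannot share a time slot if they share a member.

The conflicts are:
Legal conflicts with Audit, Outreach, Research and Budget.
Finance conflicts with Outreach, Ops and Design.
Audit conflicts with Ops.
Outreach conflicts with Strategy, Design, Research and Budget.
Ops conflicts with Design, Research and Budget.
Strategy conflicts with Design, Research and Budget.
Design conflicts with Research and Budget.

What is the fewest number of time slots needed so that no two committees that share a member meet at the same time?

Outreach, Strategy, Design, Budget all conflict with each other, so at least 4 time slots are needed.
4 time slots suffice: time slot 1 → {Outreach, Ops}; time slot 2 → {Legal, Design}; time slot 3 → {Finance, Audit, Research, Budget}; time slot 4 → {Strategy}. No two conflicting committees share a time slot.

4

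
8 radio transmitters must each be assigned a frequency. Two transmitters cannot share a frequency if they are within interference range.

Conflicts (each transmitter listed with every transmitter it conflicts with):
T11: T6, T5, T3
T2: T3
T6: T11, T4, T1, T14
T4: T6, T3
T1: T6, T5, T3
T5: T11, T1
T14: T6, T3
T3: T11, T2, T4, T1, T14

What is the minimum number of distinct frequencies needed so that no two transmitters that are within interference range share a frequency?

T6 and T4 conflict, so at least 2 frequencies are needed.
2 frequencies suffice: frequency 1 → {T6, T5, T3}; frequency 2 → {T11, T2, T4, T1, T14}. Each listed conflict is separated.

2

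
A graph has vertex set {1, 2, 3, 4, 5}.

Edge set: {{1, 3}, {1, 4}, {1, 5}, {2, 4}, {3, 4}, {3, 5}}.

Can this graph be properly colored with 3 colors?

The chromatic number is 3. 1, 3, 5 are mutually adjacent, so at least 3 colors are needed.
3 colors suffice: color red → {1, 2}; color blue → {4, 5}; color green → {3}.
That is already a proper 3-coloring.

Yes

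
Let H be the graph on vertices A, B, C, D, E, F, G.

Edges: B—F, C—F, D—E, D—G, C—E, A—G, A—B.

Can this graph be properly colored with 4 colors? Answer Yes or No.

Yes

The chromatic number is 3. The cycle C-E-D-G-A-B-F-C has odd length 7, so it cannot be 2-colored; at least 3 colors are needed.
One proper 3-coloring: A=2, B=3, C=2, D=2, E=1, F=1, G=1.
Since 4 ≥ 3, a proper 4-coloring certainly exists.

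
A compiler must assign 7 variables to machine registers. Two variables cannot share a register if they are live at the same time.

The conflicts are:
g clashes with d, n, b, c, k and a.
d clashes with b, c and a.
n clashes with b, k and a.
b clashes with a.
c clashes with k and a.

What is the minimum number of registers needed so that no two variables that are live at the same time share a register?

4

g, n, b, a are mutually in conflict, so at least 4 registers are needed.
Using 4 registers: g=1, d=4, n=4, b=3, c=3, k=2, a=2. Every pair that conflicts lands in different registers.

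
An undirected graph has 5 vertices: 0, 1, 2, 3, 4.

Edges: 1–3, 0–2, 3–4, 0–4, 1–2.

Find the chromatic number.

3

The cycle 0-4-3-1-2-0 has odd length 5, so it cannot be 2-colored; at least 3 colors are needed.
3 colors suffice: color a → {2, 3}; color b → {1, 4}; color c → {0}. Each edge has distinct colors on its endpoints.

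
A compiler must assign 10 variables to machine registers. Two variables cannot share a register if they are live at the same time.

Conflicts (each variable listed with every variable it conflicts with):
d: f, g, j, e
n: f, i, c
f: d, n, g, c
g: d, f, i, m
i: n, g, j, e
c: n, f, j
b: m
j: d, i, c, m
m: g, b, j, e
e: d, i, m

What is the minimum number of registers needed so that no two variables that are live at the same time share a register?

3

n, f, c are mutually in conflict, so at least 3 registers are needed.
3 registers suffice: register 1 → {f, b, j, e}; register 2 → {d, i, c, m}; register 3 → {n, g}. No two conflicting variables share a register.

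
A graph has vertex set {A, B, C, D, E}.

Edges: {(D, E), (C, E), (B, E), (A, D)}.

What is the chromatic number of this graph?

A and D are adjacent, so at least 2 colors are needed.
A valid assignment using 2 colors: A=1, B=2, C=2, D=2, E=1. No two adjacent vertices share a color.

2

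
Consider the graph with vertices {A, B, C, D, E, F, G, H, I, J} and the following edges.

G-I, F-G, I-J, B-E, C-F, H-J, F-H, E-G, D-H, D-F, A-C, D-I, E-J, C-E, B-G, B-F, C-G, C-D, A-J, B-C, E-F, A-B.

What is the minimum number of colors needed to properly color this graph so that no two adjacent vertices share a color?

B, C, E, F, G are mutually adjacent (a clique of size 5), so at least 5 colors are needed.
A valid assignment using 5 colors: A=3, B=4, C=2, D=3, E=3, F=1, G=5, H=2, I=2, J=1. No two adjacent vertices share a color.

5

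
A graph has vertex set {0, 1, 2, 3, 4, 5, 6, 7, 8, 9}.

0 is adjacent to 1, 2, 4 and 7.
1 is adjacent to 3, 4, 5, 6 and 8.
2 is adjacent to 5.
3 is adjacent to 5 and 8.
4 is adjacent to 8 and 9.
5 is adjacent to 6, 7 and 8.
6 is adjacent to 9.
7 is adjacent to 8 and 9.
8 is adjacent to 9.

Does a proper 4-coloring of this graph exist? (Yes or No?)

The chromatic number is 4. 1, 3, 5, 8 are mutually adjacent (a clique of size 4), so at least 4 colors are needed.
One proper 4-coloring: 0=a, 1=c, 2=c, 3=d, 4=d, 5=b, 6=a, 7=c, 8=a, 9=b.
That is already a proper 4-coloring.

Yes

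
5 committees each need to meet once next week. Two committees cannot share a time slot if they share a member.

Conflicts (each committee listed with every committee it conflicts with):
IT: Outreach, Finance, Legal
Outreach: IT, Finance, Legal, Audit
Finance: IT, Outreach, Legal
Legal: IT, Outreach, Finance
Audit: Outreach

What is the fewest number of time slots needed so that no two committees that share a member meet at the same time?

IT, Outreach, Finance, Legal pairwise conflict, so at least 4 time slots are needed.
4 time slots suffice: time slot 1 → {Outreach}; time slot 2 → {IT, Audit}; time slot 3 → {Legal}; time slot 4 → {Finance}. Each listed conflict is separated.

4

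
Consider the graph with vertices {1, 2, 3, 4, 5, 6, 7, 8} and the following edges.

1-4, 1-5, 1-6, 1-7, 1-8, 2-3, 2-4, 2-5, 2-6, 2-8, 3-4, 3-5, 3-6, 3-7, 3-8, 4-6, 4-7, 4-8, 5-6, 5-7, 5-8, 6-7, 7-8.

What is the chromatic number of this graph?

1, 4, 7, 8 form a clique, so at least 4 colors are needed.
4 colors suffice: color a → {6, 8}; color b → {4, 5}; color c → {1, 3}; color d → {2, 7}. Each edge has distinct colors on its endpoints.

4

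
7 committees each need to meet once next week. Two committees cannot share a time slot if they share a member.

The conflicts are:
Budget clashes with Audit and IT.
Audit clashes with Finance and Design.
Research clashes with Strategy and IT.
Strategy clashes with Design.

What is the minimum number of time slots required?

Budget and IT conflict, so at least 2 time slots are needed.
2 time slots suffice: Budget=2, Audit=1, Research=2, Strategy=1, Finance=2, IT=1, Design=2. Each listed conflict is separated.

2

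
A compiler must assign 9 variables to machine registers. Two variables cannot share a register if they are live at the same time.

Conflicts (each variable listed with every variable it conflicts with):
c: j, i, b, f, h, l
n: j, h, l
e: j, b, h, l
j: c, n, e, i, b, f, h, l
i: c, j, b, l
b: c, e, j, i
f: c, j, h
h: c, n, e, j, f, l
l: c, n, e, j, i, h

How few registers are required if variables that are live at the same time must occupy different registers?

c, j, f, h are mutually in conflict, so at least 4 registers are needed.
4 registers suffice: register 1 → {j}; register 2 → {b, f, l}; register 3 → {i, h}; register 4 → {c, n, e}. Each listed conflict is separated.

4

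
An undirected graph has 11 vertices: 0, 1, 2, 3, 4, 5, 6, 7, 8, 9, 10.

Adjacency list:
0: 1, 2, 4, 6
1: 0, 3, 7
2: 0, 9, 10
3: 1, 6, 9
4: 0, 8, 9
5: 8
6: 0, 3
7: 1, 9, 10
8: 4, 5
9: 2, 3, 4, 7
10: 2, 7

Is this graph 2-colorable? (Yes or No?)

No

The cycle 6-0-2-9-3-6 has odd length 5, so it cannot be 2-colored; at least 3 colors are needed.
So 2 colors are not enough.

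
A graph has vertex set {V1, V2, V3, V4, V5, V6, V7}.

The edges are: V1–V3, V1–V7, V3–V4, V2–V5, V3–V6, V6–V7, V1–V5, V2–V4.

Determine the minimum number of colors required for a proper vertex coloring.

3

The cycle V3-V1-V5-V2-V4-V3 has odd length 5, so it cannot be 2-colored; at least 3 colors are needed.
One proper 3-coloring: V1=1, V2=1, V3=2, V4=3, V5=2, V6=1, V7=2. No two adjacent vertices share a color.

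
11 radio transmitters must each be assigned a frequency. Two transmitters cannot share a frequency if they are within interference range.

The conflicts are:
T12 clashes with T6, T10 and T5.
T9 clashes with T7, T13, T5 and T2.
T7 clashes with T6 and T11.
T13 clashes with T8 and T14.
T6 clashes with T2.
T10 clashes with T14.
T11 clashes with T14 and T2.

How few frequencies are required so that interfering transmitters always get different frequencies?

The cycle T7-T9-T5-T12-T6-T7 has odd length 5, so it cannot be 2-colored; at least 3 frequencies are needed.
3 frequencies suffice: T12=2, T9=1, T7=2, T13=2, T6=1, T10=1, T11=1, T8=1, T5=3, T14=3, T2=2. No two conflicting transmitters share a frequency.

3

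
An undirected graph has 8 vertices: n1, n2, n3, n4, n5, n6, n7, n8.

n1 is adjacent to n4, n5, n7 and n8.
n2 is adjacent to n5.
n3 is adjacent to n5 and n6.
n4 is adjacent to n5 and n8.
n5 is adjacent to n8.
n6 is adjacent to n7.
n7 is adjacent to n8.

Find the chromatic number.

n1, n4, n5, n8 are pairwise adjacent (a clique of size 4), so at least 4 colors are needed.
4 colors suffice: color 1 → {n5, n7}; color 2 → {n1, n2, n3}; color 3 → {n6, n8}; color 4 → {n4}. Every edge joins two different colors.

4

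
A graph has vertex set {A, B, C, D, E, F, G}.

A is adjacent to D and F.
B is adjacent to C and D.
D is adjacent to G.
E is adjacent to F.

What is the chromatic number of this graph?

E and F are adjacent, so at least 2 colors are needed.
A valid assignment using 2 colors: A=2, B=2, C=1, D=1, E=2, F=1, G=2. Each edge has distinct colors on its endpoints.

2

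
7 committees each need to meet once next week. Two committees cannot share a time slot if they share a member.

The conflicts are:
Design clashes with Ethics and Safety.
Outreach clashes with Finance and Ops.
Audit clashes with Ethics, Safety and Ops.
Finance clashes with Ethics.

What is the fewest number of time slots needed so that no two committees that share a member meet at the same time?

The cycle Ops-Outreach-Finance-Ethics-Audit-Ops has odd length 5, so it cannot be 2-colored; at least 3 time slots are needed.
Using 3 time slots: Design=1, Outreach=3, Audit=1, Finance=1, Ethics=2, Safety=2, Ops=2. No two conflicting committees share a time slot.

3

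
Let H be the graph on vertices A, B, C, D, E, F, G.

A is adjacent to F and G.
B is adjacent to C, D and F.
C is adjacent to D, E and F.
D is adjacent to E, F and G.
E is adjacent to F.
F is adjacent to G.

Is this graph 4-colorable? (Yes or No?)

Yes

The chromatic number is 4. B, C, D, F are pairwise adjacent (a clique of size 4), so at least 4 colors are needed.
A valid assignment using 4 colors: A=2, B=4, C=3, D=2, E=4, F=1, G=3.
That is already a proper 4-coloring.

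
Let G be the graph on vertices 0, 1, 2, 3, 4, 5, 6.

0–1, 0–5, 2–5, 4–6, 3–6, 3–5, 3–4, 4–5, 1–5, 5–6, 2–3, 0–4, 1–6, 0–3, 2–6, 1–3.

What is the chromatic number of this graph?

3, 4, 5, 6 are pairwise adjacent (a clique of size 4), so at least 4 colors are needed.
4 colors suffice: color red → {5}; color blue → {3}; color green → {0, 6}; color yellow → {1, 2, 4}. Each edge has distinct colors on its endpoints.

4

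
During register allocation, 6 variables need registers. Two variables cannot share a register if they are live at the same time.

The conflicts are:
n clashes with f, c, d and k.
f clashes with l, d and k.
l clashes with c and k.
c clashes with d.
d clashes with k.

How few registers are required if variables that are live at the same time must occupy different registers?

4

n, f, d, k all conflict with each other, so at least 4 registers are needed.
4 registers suffice: n=1, f=3, l=1, c=3, d=2, k=4. Each listed conflict is separated.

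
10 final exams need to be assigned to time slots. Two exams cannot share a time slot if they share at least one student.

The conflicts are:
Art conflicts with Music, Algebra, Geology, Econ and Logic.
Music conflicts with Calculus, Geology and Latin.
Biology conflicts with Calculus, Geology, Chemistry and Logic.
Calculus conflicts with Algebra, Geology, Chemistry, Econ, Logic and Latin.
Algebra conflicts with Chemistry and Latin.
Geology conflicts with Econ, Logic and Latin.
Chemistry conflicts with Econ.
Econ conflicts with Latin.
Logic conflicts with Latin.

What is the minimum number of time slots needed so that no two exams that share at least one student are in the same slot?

4

Biology, Calculus, Geology, Logic are mutually in conflict, so at least 4 time slots are needed.
4 time slots suffice: time slot 1 → {Art, Calculus}; time slot 2 → {Geology, Chemistry}; time slot 3 → {Biology, Latin}; time slot 4 → {Music, Algebra, Econ, Logic}. Each listed conflict is separated.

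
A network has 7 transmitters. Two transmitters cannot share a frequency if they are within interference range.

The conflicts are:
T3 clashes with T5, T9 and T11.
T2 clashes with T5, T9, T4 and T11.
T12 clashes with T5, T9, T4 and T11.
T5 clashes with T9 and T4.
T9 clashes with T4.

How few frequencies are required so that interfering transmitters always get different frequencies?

4

T12, T5, T9, T4 are mutually in conflict, so at least 4 frequencies are needed.
Using 4 frequencies: T3=3, T2=3, T12=3, T5=1, T9=2, T4=4, T11=1. No two conflicting transmitters share a frequency.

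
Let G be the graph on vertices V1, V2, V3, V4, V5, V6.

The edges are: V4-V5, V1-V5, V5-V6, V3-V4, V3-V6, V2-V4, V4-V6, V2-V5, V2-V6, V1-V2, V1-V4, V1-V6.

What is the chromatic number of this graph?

5

V1, V2, V4, V5, V6 form a clique, so at least 5 colors are needed.
5 colors suffice: color 1 → {V4}; color 2 → {V6}; color 3 → {V3, V5}; color 4 → {V1}; color 5 → {V2}. Every edge joins two different colors.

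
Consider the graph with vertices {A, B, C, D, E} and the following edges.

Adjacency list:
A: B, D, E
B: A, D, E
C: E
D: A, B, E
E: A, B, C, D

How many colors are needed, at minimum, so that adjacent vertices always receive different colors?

A, B, D, E form a clique, so at least 4 colors are needed.
4 colors suffice: A=3, B=4, C=2, D=2, E=1. Each edge has distinct colors on its endpoints.

4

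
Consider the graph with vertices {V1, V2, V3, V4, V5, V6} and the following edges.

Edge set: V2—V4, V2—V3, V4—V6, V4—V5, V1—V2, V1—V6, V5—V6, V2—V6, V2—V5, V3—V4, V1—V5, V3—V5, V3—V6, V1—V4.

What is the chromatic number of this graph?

V2, V3, V4, V5, V6 form a clique, so at least 5 colors are needed.
5 colors suffice: color 1 → {V6}; color 2 → {V2}; color 3 → {V5}; color 4 → {V4}; color 5 → {V1, V3}. No two adjacent vertices share a color.

5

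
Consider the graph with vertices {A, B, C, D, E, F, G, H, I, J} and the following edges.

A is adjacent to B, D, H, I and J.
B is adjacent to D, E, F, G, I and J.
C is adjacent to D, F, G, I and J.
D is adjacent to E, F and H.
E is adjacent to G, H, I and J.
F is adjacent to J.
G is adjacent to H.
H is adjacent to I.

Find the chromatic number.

C, F, J form a triangle, so at least 3 colors are needed.
3 colors suffice: color red → {B, C, H}; color blue → {D, G, I, J}; color green → {A, E, F}. Each edge has distinct colors on its endpoints.

3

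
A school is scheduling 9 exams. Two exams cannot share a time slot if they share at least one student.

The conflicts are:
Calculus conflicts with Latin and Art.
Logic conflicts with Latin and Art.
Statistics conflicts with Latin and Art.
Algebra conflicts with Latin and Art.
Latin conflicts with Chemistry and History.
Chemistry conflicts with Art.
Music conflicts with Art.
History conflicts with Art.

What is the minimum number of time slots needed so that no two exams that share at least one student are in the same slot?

2

Chemistry and Art conflict, so at least 2 time slots are needed.
Using 2 time slots: Calculus=2, Logic=2, Statistics=2, Algebra=2, Latin=1, Chemistry=2, Music=2, History=2, Art=1. Each listed conflict is separated.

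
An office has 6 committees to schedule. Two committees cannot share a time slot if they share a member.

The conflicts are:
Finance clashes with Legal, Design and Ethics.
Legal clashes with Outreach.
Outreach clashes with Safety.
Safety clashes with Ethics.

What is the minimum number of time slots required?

3

The cycle Legal-Finance-Ethics-Safety-Outreach-Legal has odd length 5, so it cannot be 2-colored; at least 3 time slots are needed.
3 time slots suffice: time slot 1 → {Finance, Outreach}; time slot 2 → {Legal, Design, Ethics}; time slot 3 → {Safety}. No two conflicting committees share a time slot.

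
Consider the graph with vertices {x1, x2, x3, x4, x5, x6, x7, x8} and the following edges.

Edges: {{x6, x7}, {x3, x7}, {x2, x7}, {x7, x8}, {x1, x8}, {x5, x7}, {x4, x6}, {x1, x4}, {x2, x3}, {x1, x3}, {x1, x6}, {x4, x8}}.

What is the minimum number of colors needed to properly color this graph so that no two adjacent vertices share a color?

x2, x3, x7 are pairwise adjacent, so at least 3 colors are needed.
A valid assignment using 3 colors: x1=1, x2=3, x3=2, x4=3, x5=2, x6=2, x7=1, x8=2. Every edge joins two different colors.

3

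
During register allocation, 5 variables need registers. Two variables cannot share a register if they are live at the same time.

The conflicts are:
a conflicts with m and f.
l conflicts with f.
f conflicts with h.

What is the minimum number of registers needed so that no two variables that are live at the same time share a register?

2

f and h conflict, so at least 2 registers are needed.
2 registers suffice: a=2, l=2, m=1, f=1, h=2. No two conflicting variables share a register.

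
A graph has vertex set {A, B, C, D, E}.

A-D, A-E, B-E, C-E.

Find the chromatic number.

A and D are adjacent, so at least 2 colors are needed.
2 colors suffice: color 1 → {D, E}; color 2 → {A, B, C}. Each edge has distinct colors on its endpoints.

2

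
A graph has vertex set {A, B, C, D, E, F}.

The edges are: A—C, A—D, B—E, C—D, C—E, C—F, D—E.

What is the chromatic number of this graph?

3

C, D, E form a triangle, so at least 3 colors are needed.
3 colors suffice: color red → {B, C}; color blue → {D, F}; color green → {A, E}. Each edge has distinct colors on its endpoints.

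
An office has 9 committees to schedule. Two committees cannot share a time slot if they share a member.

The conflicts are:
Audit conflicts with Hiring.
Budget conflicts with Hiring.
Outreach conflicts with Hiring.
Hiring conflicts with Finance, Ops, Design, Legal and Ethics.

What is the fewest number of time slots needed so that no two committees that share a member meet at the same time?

2

Outreach and Hiring conflict, so at least 2 time slots are needed.
A valid assignment using 2 time slots: Audit=2, Budget=2, Outreach=2, Hiring=1, Finance=2, Ops=2, Design=2, Legal=2, Ethics=2. No two conflicting committees share a time slot.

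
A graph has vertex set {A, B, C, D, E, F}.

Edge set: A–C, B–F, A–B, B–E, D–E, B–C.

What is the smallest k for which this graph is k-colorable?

3

A, B, C are mutually adjacent, so at least 3 colors are needed.
3 colors suffice: color 1 → {B, D}; color 2 → {C, E, F}; color 3 → {A}. No two adjacent vertices share a color.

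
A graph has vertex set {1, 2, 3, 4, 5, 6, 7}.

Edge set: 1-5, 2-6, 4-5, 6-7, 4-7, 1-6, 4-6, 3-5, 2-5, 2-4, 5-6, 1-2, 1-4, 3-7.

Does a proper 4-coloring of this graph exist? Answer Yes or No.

No

1, 2, 4, 5, 6 are mutually adjacent (a clique of size 5), so at least 5 colors are needed.
So 4 colors are not enough.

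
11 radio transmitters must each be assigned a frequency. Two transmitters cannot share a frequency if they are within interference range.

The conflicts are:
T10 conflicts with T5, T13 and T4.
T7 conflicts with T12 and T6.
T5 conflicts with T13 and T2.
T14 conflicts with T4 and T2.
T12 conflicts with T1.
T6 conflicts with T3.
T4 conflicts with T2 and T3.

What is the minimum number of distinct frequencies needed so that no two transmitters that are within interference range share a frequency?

T14, T4, T2 are mutually in conflict, so at least 3 frequencies are needed.
3 frequencies suffice: T10=2, T7=2, T5=1, T14=3, T12=1, T1=2, T13=3, T6=1, T4=1, T2=2, T3=2. No two conflicting transmitters share a frequency.

3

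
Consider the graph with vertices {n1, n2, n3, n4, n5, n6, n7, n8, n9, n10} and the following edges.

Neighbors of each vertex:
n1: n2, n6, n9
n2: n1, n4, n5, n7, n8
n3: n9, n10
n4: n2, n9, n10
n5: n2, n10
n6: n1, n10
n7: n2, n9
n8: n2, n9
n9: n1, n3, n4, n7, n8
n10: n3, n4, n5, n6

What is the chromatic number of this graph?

3

The cycle n6-n1-n9-n3-n10-n6 has odd length 5, so it cannot be 2-colored; at least 3 colors are needed.
3 colors suffice: n1=blue, n2=red, n3=blue, n4=blue, n5=blue, n6=green, n7=blue, n8=blue, n9=red, n10=red. Each edge has distinct colors on its endpoints.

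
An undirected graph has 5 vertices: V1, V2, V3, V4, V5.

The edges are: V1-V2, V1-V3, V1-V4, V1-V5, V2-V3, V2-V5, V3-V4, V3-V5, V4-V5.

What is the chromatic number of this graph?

V1, V2, V3, V5 form a clique, so at least 4 colors are needed.
One proper 4-coloring: V1=1, V2=4, V3=3, V4=4, V5=2. Every edge joins two different colors.

4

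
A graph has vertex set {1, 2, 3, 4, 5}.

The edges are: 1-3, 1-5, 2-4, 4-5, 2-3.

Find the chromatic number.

3

The cycle 5-4-2-3-1-5 has odd length 5, so it cannot be 2-colored; at least 3 colors are needed.
A valid assignment using 3 colors: 1=red, 2=red, 3=blue, 4=blue, 5=green. Each edge has distinct colors on its endpoints.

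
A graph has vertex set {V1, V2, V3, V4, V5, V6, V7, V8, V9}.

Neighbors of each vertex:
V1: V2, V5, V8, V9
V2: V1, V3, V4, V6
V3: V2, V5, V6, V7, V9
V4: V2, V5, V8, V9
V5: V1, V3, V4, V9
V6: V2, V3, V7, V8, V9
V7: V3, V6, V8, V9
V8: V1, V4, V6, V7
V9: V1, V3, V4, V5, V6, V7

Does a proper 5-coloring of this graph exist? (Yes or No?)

The chromatic number is 4. V3, V6, V7, V9 are pairwise adjacent (a clique of size 4), so at least 4 colors are needed.
4 colors suffice: V1=2, V2=1, V3=3, V4=2, V5=4, V6=2, V7=4, V8=1, V9=1.
Since 5 ≥ 4, a proper 5-coloring certainly exists.

Yes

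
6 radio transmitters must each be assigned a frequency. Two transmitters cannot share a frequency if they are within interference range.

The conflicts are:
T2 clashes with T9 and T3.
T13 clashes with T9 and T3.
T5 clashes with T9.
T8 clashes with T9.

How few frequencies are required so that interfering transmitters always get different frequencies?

T13 and T3 conflict, so at least 2 frequencies are needed.
Using 2 frequencies: T2=2, T13=2, T5=2, T8=2, T9=1, T3=1. Every pair that conflicts lands in different frequencies.

2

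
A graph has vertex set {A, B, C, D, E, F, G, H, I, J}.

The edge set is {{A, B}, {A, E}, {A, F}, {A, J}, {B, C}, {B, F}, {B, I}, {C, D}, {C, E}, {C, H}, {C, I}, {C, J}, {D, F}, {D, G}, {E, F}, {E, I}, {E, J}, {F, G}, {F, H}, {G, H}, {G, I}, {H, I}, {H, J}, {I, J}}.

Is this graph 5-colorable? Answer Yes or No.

The chromatic number is 4. C, H, I, J are pairwise adjacent (a clique of size 4), so at least 4 colors are needed.
A valid assignment using 4 colors: A=blue, B=green, C=blue, D=green, E=yellow, F=red, G=blue, H=yellow, I=red, J=green.
Since 5 ≥ 4, a proper 5-coloring certainly exists.

Yes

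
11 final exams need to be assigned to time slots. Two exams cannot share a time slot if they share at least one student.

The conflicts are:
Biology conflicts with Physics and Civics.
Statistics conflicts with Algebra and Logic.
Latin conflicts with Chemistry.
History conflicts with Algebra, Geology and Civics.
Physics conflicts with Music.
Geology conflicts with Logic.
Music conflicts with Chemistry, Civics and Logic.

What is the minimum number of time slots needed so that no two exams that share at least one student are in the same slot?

3

The cycle Geology-Logic-Music-Civics-History-Geology has odd length 5, so it cannot be 2-colored; at least 3 time slots are needed.
3 time slots suffice: Biology=1, Statistics=1, Latin=1, History=1, Algebra=2, Physics=2, Geology=3, Music=1, Chemistry=2, Civics=2, Logic=2. Each listed conflict is separated.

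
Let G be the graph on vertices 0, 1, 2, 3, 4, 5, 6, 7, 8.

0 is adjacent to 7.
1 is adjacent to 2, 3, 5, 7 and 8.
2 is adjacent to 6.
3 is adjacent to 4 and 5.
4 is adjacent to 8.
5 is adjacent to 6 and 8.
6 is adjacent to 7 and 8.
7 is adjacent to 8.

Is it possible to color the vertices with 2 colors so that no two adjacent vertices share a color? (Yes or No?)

No

1, 3, 5 are mutually adjacent, so at least 3 colors are needed.
So 2 colors are not enough.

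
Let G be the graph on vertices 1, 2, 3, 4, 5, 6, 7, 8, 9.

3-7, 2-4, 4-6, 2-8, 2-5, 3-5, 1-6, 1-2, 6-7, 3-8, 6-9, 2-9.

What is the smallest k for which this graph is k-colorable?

3 and 8 are adjacent, so at least 2 colors are needed.
One proper 2-coloring: 1=b, 2=a, 3=a, 4=b, 5=b, 6=a, 7=b, 8=b, 9=b. No two adjacent vertices share a color.

2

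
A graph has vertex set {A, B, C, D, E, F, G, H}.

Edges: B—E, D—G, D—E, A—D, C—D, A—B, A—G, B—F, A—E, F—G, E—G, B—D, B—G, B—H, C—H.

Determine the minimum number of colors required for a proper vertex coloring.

A, B, D, E, G form a clique, so at least 5 colors are needed.
5 colors suffice: color 1 → {B, C}; color 2 → {G, H}; color 3 → {D, F}; color 4 → {E}; color 5 → {A}. Every edge joins two different colors.

5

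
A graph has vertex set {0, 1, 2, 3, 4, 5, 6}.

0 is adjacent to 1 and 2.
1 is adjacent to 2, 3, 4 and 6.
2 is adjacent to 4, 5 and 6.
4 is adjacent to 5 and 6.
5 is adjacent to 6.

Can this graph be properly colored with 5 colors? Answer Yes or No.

The chromatic number is 4. 2, 4, 5, 6 are mutually adjacent (a clique of size 4), so at least 4 colors are needed.
4 colors suffice: 0=green, 1=red, 2=blue, 3=blue, 4=yellow, 5=red, 6=green.
Since 5 ≥ 4, a proper 5-coloring certainly exists.

Yes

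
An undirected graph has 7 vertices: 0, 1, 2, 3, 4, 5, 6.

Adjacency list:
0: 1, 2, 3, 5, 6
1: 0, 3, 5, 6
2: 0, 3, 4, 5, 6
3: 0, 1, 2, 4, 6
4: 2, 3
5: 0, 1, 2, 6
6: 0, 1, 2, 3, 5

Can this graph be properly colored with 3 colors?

No

0, 2, 3, 6 are pairwise adjacent (a clique of size 4), so at least 4 colors are needed.
So 3 colors are not enough.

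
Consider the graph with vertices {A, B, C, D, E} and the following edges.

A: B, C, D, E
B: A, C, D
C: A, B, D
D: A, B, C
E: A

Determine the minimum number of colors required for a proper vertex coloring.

A, B, C, D are pairwise adjacent (a clique of size 4), so at least 4 colors are needed.
One proper 4-coloring: A=1, B=3, C=4, D=2, E=2. Every edge joins two different colors.

4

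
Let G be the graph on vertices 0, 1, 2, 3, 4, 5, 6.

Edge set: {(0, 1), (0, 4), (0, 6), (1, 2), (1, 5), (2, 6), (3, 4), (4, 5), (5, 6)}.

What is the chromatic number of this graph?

1 and 5 are adjacent, so at least 2 colors are needed.
One proper 2-coloring: 0=a, 1=b, 2=a, 3=a, 4=b, 5=a, 6=b. Each edge has distinct colors on its endpoints.

2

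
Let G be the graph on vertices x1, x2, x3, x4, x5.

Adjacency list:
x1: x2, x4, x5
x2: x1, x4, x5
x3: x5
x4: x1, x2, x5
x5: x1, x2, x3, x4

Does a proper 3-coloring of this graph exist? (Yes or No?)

No

x1, x2, x4, x5 form a clique, so at least 4 colors are needed.
So 3 colors are not enough.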